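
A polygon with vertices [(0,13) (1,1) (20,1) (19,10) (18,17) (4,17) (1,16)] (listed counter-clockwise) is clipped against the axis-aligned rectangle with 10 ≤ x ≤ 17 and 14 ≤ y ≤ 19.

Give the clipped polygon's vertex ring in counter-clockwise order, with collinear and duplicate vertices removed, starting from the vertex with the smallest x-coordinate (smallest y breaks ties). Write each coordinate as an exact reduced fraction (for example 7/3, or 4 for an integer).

1. After x ≥ 10: [(10,1) (20,1) (19,10) (18,17) (10,17)]
2. After x ≤ 17: [(10,1) (17,1) (17,17) (10,17)]
3. After y ≥ 14: [(10,14) (17,14) (17,17) (10,17)]
4. After y ≤ 19: [(10,14) (17,14) (17,17) (10,17)]
5. Canonical ring: [(10,14) (17,14) (17,17) (10,17)]

Clipped polygon: [(10,14) (17,14) (17,17) (10,17)]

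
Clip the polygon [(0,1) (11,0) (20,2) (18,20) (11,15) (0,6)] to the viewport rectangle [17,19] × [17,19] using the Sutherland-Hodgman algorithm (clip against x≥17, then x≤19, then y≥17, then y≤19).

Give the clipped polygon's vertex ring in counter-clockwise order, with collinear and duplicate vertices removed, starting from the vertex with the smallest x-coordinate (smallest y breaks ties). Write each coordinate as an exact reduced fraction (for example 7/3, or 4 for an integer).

Clipped polygon: [(17,17) (55/3,17) (163/9,19) (17,19)]

1. After x ≥ 17: [(17,4/3) (20,2) (18,20) (17,135/7)]
2. After x ≤ 19: [(17,4/3) (19,16/9) (19,11) (18,20) (17,135/7)]
3. After y ≥ 17: [(17,17) (55/3,17) (18,20) (17,135/7)]
4. After y ≤ 19: [(17,19) (17,17) (55/3,17) (163/9,19)]
5. Canonical ring: [(17,17) (55/3,17) (163/9,19) (17,19)]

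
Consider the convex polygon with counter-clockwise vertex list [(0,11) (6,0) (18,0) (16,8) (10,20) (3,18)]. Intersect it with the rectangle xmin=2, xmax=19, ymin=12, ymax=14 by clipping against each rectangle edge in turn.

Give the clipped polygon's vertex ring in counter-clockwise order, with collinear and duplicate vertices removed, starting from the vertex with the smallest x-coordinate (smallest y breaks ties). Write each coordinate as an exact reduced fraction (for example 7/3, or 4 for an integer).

Clipped polygon: [(2,12) (14,12) (13,14) (2,14)]

1. After x ≥ 2: [(2,47/3) (2,22/3) (6,0) (18,0) (16,8) (10,20) (3,18)]
2. After x ≤ 19: [(2,47/3) (2,22/3) (6,0) (18,0) (16,8) (10,20) (3,18)]
3. After y ≥ 12: [(2,47/3) (2,12) (14,12) (10,20) (3,18)]
4. After y ≤ 14: [(2,14) (2,12) (14,12) (13,14)]
5. Canonical ring: [(2,12) (14,12) (13,14) (2,14)]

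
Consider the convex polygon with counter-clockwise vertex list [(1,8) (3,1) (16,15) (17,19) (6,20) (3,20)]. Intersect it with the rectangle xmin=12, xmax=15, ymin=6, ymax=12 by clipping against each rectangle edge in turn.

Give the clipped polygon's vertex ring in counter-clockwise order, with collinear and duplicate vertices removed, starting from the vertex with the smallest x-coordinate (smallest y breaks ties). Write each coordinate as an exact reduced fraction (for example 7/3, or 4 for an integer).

1. After x ≥ 12: [(12,139/13) (16,15) (17,19) (12,214/11)]
2. After x ≤ 15: [(12,139/13) (15,181/13) (15,211/11) (12,214/11)]
3. After y ≥ 6: [(12,139/13) (15,181/13) (15,211/11) (12,214/11)]
4. After y ≤ 12: [(12,12) (12,139/13) (185/14,12)]
5. Canonical ring: [(12,139/13) (185/14,12) (12,12)]

Clipped polygon: [(12,139/13) (185/14,12) (12,12)]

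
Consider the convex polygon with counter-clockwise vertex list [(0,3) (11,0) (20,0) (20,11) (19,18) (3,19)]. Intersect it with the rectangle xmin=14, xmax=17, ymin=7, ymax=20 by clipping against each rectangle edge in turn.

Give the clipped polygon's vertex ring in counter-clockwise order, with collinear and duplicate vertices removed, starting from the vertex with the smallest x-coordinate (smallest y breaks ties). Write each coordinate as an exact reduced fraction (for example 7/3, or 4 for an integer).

Clipped polygon: [(14,7) (17,7) (17,145/8) (14,293/16)]

1. After x ≥ 14: [(14,0) (20,0) (20,11) (19,18) (14,293/16)]
2. After x ≤ 17: [(14,0) (17,0) (17,145/8) (14,293/16)]
3. After y ≥ 7: [(14,7) (17,7) (17,145/8) (14,293/16)]
4. After y ≤ 20: [(14,7) (17,7) (17,145/8) (14,293/16)]
5. Canonical ring: [(14,7) (17,7) (17,145/8) (14,293/16)]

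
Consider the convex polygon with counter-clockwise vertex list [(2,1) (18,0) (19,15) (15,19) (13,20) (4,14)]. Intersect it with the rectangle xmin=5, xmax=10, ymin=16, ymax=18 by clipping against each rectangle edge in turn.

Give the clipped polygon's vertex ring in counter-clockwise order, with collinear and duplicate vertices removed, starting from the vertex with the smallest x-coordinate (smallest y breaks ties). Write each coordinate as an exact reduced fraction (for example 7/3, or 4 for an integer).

1. After x ≥ 5: [(5,13/16) (18,0) (19,15) (15,19) (13,20) (5,44/3)]
2. After x ≤ 10: [(5,13/16) (10,1/2) (10,18) (5,44/3)]
3. After y ≥ 16: [(10,16) (10,18) (7,16)]
4. After y ≤ 18: [(10,16) (10,18) (7,16)]
5. Canonical ring: [(7,16) (10,16) (10,18)]

Clipped polygon: [(7,16) (10,16) (10,18)]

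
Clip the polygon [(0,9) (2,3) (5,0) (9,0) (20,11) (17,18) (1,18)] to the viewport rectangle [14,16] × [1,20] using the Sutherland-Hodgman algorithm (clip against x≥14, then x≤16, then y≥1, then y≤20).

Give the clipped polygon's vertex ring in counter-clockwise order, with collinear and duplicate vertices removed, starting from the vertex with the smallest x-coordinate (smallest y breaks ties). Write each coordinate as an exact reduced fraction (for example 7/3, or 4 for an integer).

1. After x ≥ 14: [(14,5) (20,11) (17,18) (14,18)]
2. After x ≤ 16: [(14,5) (16,7) (16,18) (14,18)]
3. After y ≥ 1: [(14,5) (16,7) (16,18) (14,18)]
4. After y ≤ 20: [(14,5) (16,7) (16,18) (14,18)]
5. Canonical ring: [(14,5) (16,7) (16,18) (14,18)]

Clipped polygon: [(14,5) (16,7) (16,18) (14,18)]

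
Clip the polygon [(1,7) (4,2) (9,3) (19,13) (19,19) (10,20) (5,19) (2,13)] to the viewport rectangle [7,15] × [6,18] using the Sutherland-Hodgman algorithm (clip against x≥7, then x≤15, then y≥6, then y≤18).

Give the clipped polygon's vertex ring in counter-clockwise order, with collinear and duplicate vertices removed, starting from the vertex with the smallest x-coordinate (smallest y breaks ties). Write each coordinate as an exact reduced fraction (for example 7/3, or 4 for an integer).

Clipped polygon: [(7,6) (12,6) (15,9) (15,18) (7,18)]

1. After x ≥ 7: [(7,13/5) (9,3) (19,13) (19,19) (10,20) (7,97/5)]
2. After x ≤ 15: [(7,13/5) (9,3) (15,9) (15,175/9) (10,20) (7,97/5)]
3. After y ≥ 6: [(7,6) (12,6) (15,9) (15,175/9) (10,20) (7,97/5)]
4. After y ≤ 18: [(7,18) (7,6) (12,6) (15,9) (15,18)]
5. Canonical ring: [(7,6) (12,6) (15,9) (15,18) (7,18)]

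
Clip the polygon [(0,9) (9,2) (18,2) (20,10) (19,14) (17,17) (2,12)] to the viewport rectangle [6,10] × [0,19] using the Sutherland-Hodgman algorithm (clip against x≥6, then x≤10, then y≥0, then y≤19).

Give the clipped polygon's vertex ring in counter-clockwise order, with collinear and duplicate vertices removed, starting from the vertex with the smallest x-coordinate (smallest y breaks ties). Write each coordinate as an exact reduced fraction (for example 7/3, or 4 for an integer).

Clipped polygon: [(6,13/3) (9,2) (10,2) (10,44/3) (6,40/3)]

1. After x ≥ 6: [(6,13/3) (9,2) (18,2) (20,10) (19,14) (17,17) (6,40/3)]
2. After x ≤ 10: [(6,13/3) (9,2) (10,2) (10,44/3) (6,40/3)]
3. After y ≥ 0: [(6,13/3) (9,2) (10,2) (10,44/3) (6,40/3)]
4. After y ≤ 19: [(6,13/3) (9,2) (10,2) (10,44/3) (6,40/3)]
5. Canonical ring: [(6,13/3) (9,2) (10,2) (10,44/3) (6,40/3)]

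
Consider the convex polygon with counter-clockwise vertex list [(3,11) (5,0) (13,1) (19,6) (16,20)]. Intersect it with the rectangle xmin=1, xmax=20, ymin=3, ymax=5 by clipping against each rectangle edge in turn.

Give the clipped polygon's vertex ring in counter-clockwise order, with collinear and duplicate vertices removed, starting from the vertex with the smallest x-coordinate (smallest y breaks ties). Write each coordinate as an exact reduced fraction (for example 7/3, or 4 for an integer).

Clipped polygon: [(45/11,5) (49/11,3) (77/5,3) (89/5,5)]

1. After x ≥ 1: [(3,11) (5,0) (13,1) (19,6) (16,20)]
2. After x ≤ 20: [(3,11) (5,0) (13,1) (19,6) (16,20)]
3. After y ≥ 3: [(3,11) (49/11,3) (77/5,3) (19,6) (16,20)]
4. After y ≤ 5: [(45/11,5) (49/11,3) (77/5,3) (89/5,5)]
5. Canonical ring: [(45/11,5) (49/11,3) (77/5,3) (89/5,5)]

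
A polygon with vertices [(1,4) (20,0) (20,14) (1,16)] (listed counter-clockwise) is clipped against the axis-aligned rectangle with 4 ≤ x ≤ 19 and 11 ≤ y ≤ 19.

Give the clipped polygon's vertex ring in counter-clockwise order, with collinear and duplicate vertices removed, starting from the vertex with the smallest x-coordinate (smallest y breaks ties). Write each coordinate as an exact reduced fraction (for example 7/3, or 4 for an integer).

Clipped polygon: [(4,11) (19,11) (19,268/19) (4,298/19)]

1. After x ≥ 4: [(4,64/19) (20,0) (20,14) (4,298/19)]
2. After x ≤ 19: [(4,64/19) (19,4/19) (19,268/19) (4,298/19)]
3. After y ≥ 11: [(4,11) (19,11) (19,268/19) (4,298/19)]
4. After y ≤ 19: [(4,11) (19,11) (19,268/19) (4,298/19)]
5. Canonical ring: [(4,11) (19,11) (19,268/19) (4,298/19)]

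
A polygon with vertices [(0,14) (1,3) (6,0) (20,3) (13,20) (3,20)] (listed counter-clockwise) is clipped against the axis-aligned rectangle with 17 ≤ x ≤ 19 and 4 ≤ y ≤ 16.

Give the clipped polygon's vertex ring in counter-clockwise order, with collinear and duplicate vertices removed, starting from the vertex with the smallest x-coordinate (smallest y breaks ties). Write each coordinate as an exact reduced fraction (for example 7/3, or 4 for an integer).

1. After x ≥ 17: [(17,33/14) (20,3) (17,72/7)]
2. After x ≤ 19: [(17,33/14) (19,39/14) (19,38/7) (17,72/7)]
3. After y ≥ 4: [(17,4) (19,4) (19,38/7) (17,72/7)]
4. After y ≤ 16: [(17,4) (19,4) (19,38/7) (17,72/7)]
5. Canonical ring: [(17,4) (19,4) (19,38/7) (17,72/7)]

Clipped polygon: [(17,4) (19,4) (19,38/7) (17,72/7)]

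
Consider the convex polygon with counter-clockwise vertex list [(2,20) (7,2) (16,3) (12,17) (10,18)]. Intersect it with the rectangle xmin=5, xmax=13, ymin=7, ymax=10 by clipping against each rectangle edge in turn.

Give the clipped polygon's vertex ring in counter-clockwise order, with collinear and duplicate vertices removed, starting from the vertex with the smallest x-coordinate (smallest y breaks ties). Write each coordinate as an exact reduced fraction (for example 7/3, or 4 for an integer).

1. After x ≥ 5: [(5,77/4) (5,46/5) (7,2) (16,3) (12,17) (10,18)]
2. After x ≤ 13: [(5,77/4) (5,46/5) (7,2) (13,8/3) (13,27/2) (12,17) (10,18)]
3. After y ≥ 7: [(5,77/4) (5,46/5) (101/18,7) (13,7) (13,27/2) (12,17) (10,18)]
4. After y ≤ 10: [(5,10) (5,46/5) (101/18,7) (13,7) (13,10)]
5. Canonical ring: [(5,46/5) (101/18,7) (13,7) (13,10) (5,10)]

Clipped polygon: [(5,46/5) (101/18,7) (13,7) (13,10) (5,10)]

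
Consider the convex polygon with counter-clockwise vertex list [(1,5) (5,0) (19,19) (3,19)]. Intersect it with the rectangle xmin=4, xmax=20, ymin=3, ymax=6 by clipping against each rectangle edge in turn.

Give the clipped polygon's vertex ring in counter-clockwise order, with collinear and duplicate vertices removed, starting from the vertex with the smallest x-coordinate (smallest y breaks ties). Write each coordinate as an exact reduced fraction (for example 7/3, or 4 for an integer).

1. After x ≥ 4: [(4,5/4) (5,0) (19,19) (4,19)]
2. After x ≤ 20: [(4,5/4) (5,0) (19,19) (4,19)]
3. After y ≥ 3: [(4,3) (137/19,3) (19,19) (4,19)]
4. After y ≤ 6: [(4,6) (4,3) (137/19,3) (179/19,6)]
5. Canonical ring: [(4,3) (137/19,3) (179/19,6) (4,6)]

Clipped polygon: [(4,3) (137/19,3) (179/19,6) (4,6)]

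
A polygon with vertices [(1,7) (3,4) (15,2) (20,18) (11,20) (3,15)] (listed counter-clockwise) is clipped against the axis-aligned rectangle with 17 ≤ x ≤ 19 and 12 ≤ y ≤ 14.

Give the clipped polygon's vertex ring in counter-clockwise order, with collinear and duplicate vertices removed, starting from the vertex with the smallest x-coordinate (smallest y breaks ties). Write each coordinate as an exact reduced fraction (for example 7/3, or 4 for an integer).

Clipped polygon: [(17,12) (145/8,12) (75/4,14) (17,14)]

1. After x ≥ 17: [(17,42/5) (20,18) (17,56/3)]
2. After x ≤ 19: [(17,42/5) (19,74/5) (19,164/9) (17,56/3)]
3. After y ≥ 12: [(17,12) (145/8,12) (19,74/5) (19,164/9) (17,56/3)]
4. After y ≤ 14: [(17,14) (17,12) (145/8,12) (75/4,14)]
5. Canonical ring: [(17,12) (145/8,12) (75/4,14) (17,14)]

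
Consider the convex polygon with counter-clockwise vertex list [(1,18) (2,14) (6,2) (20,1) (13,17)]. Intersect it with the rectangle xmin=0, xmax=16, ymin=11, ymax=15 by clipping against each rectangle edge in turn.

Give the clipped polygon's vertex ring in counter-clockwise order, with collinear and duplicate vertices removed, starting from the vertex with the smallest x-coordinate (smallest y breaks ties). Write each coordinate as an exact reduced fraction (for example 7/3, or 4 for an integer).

Clipped polygon: [(7/4,15) (2,14) (3,11) (125/8,11) (111/8,15)]

1. After x ≥ 0: [(1,18) (2,14) (6,2) (20,1) (13,17)]
2. After x ≤ 16: [(1,18) (2,14) (6,2) (16,9/7) (16,71/7) (13,17)]
3. After y ≥ 11: [(1,18) (2,14) (3,11) (125/8,11) (13,17)]
4. After y ≤ 15: [(7/4,15) (2,14) (3,11) (125/8,11) (111/8,15)]
5. Canonical ring: [(7/4,15) (2,14) (3,11) (125/8,11) (111/8,15)]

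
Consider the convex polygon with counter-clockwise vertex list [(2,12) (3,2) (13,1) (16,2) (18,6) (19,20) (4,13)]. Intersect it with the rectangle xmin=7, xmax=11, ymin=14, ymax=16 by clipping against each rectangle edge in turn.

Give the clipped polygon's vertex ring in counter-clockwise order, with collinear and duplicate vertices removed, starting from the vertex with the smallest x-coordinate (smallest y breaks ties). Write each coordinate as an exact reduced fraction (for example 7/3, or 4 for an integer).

Clipped polygon: [(7,14) (11,14) (11,16) (73/7,16) (7,72/5)]

1. After x ≥ 7: [(7,8/5) (13,1) (16,2) (18,6) (19,20) (7,72/5)]
2. After x ≤ 11: [(7,8/5) (11,6/5) (11,244/15) (7,72/5)]
3. After y ≥ 14: [(7,14) (11,14) (11,244/15) (7,72/5)]
4. After y ≤ 16: [(7,14) (11,14) (11,16) (73/7,16) (7,72/5)]
5. Canonical ring: [(7,14) (11,14) (11,16) (73/7,16) (7,72/5)]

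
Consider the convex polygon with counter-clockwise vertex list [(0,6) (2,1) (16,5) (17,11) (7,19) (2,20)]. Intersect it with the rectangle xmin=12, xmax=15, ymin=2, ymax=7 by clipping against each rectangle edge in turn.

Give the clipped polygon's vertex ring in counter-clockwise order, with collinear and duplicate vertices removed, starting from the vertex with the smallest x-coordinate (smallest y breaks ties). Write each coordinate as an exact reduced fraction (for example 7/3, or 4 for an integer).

Clipped polygon: [(12,27/7) (15,33/7) (15,7) (12,7)]

1. After x ≥ 12: [(12,27/7) (16,5) (17,11) (12,15)]
2. After x ≤ 15: [(12,27/7) (15,33/7) (15,63/5) (12,15)]
3. After y ≥ 2: [(12,27/7) (15,33/7) (15,63/5) (12,15)]
4. After y ≤ 7: [(12,7) (12,27/7) (15,33/7) (15,7)]
5. Canonical ring: [(12,27/7) (15,33/7) (15,7) (12,7)]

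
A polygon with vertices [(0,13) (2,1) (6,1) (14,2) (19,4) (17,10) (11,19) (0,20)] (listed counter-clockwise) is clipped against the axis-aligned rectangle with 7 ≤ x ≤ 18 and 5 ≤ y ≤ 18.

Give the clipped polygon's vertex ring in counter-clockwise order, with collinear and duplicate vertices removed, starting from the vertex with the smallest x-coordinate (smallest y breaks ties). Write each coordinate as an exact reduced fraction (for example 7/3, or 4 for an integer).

Clipped polygon: [(7,5) (18,5) (18,7) (17,10) (35/3,18) (7,18)]

1. After x ≥ 7: [(7,9/8) (14,2) (19,4) (17,10) (11,19) (7,213/11)]
2. After x ≤ 18: [(7,9/8) (14,2) (18,18/5) (18,7) (17,10) (11,19) (7,213/11)]
3. After y ≥ 5: [(7,5) (18,5) (18,7) (17,10) (11,19) (7,213/11)]
4. After y ≤ 18: [(7,18) (7,5) (18,5) (18,7) (17,10) (35/3,18)]
5. Canonical ring: [(7,5) (18,5) (18,7) (17,10) (35/3,18) (7,18)]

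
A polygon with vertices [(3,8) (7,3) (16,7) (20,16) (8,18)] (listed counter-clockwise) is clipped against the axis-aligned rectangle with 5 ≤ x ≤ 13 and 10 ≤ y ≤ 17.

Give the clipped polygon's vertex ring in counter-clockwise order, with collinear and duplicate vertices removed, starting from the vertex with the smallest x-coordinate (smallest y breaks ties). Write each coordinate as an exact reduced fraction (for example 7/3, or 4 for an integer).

Clipped polygon: [(5,10) (13,10) (13,17) (15/2,17) (5,12)]

1. After x ≥ 5: [(5,12) (5,11/2) (7,3) (16,7) (20,16) (8,18)]
2. After x ≤ 13: [(5,12) (5,11/2) (7,3) (13,17/3) (13,103/6) (8,18)]
3. After y ≥ 10: [(5,12) (5,10) (13,10) (13,103/6) (8,18)]
4. After y ≤ 17: [(15/2,17) (5,12) (5,10) (13,10) (13,17)]
5. Canonical ring: [(5,10) (13,10) (13,17) (15/2,17) (5,12)]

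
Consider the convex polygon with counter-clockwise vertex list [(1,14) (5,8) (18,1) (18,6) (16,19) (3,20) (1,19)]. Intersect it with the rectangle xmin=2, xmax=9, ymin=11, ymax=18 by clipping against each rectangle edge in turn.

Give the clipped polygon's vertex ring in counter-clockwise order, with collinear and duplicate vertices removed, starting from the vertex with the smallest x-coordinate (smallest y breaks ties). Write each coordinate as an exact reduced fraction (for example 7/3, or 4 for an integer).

1. After x ≥ 2: [(2,25/2) (5,8) (18,1) (18,6) (16,19) (3,20) (2,39/2)]
2. After x ≤ 9: [(2,25/2) (5,8) (9,76/13) (9,254/13) (3,20) (2,39/2)]
3. After y ≥ 11: [(2,25/2) (3,11) (9,11) (9,254/13) (3,20) (2,39/2)]
4. After y ≤ 18: [(2,18) (2,25/2) (3,11) (9,11) (9,18)]
5. Canonical ring: [(2,25/2) (3,11) (9,11) (9,18) (2,18)]

Clipped polygon: [(2,25/2) (3,11) (9,11) (9,18) (2,18)]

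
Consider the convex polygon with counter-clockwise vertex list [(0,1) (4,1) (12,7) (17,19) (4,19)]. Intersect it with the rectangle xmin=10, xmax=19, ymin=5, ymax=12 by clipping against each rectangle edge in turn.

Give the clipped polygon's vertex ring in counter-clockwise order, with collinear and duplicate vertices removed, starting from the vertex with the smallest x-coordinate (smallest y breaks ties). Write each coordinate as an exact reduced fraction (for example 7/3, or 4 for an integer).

1. After x ≥ 10: [(10,11/2) (12,7) (17,19) (10,19)]
2. After x ≤ 19: [(10,11/2) (12,7) (17,19) (10,19)]
3. After y ≥ 5: [(10,11/2) (12,7) (17,19) (10,19)]
4. After y ≤ 12: [(10,12) (10,11/2) (12,7) (169/12,12)]
5. Canonical ring: [(10,11/2) (12,7) (169/12,12) (10,12)]

Clipped polygon: [(10,11/2) (12,7) (169/12,12) (10,12)]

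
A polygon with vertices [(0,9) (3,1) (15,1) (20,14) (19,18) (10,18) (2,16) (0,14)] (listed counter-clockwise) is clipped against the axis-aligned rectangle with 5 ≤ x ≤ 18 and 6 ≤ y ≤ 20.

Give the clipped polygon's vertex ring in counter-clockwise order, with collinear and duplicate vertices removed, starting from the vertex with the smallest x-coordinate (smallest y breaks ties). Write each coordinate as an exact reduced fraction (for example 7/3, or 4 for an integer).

Clipped polygon: [(5,6) (220/13,6) (18,44/5) (18,18) (10,18) (5,67/4)]

1. After x ≥ 5: [(5,1) (15,1) (20,14) (19,18) (10,18) (5,67/4)]
2. After x ≤ 18: [(5,1) (15,1) (18,44/5) (18,18) (10,18) (5,67/4)]
3. After y ≥ 6: [(5,6) (220/13,6) (18,44/5) (18,18) (10,18) (5,67/4)]
4. After y ≤ 20: [(5,6) (220/13,6) (18,44/5) (18,18) (10,18) (5,67/4)]
5. Canonical ring: [(5,6) (220/13,6) (18,44/5) (18,18) (10,18) (5,67/4)]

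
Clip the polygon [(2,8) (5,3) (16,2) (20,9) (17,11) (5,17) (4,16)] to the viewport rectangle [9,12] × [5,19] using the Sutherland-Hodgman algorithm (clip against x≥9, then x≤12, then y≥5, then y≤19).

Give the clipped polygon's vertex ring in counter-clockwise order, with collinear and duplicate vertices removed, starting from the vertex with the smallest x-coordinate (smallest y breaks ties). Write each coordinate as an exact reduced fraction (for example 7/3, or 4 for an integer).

1. After x ≥ 9: [(9,29/11) (16,2) (20,9) (17,11) (9,15)]
2. After x ≤ 12: [(9,29/11) (12,26/11) (12,27/2) (9,15)]
3. After y ≥ 5: [(9,5) (12,5) (12,27/2) (9,15)]
4. After y ≤ 19: [(9,5) (12,5) (12,27/2) (9,15)]
5. Canonical ring: [(9,5) (12,5) (12,27/2) (9,15)]

Clipped polygon: [(9,5) (12,5) (12,27/2) (9,15)]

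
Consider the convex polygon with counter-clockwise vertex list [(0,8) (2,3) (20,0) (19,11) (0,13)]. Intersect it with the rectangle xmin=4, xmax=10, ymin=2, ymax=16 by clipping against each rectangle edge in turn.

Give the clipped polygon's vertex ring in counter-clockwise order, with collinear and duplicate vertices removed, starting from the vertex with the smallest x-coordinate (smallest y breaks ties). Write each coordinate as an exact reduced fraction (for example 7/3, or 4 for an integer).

1. After x ≥ 4: [(4,8/3) (20,0) (19,11) (4,239/19)]
2. After x ≤ 10: [(4,8/3) (10,5/3) (10,227/19) (4,239/19)]
3. After y ≥ 2: [(4,8/3) (8,2) (10,2) (10,227/19) (4,239/19)]
4. After y ≤ 16: [(4,8/3) (8,2) (10,2) (10,227/19) (4,239/19)]
5. Canonical ring: [(4,8/3) (8,2) (10,2) (10,227/19) (4,239/19)]

Clipped polygon: [(4,8/3) (8,2) (10,2) (10,227/19) (4,239/19)]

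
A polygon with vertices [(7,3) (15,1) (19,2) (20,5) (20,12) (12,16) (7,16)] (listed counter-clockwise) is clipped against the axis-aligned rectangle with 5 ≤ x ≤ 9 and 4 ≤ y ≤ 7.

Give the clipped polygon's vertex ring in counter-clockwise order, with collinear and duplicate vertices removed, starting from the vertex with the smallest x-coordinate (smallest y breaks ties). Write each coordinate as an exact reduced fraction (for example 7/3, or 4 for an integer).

Clipped polygon: [(7,4) (9,4) (9,7) (7,7)]

1. After x ≥ 5: [(7,3) (15,1) (19,2) (20,5) (20,12) (12,16) (7,16)]
2. After x ≤ 9: [(7,3) (9,5/2) (9,16) (7,16)]
3. After y ≥ 4: [(7,4) (9,4) (9,16) (7,16)]
4. After y ≤ 7: [(7,7) (7,4) (9,4) (9,7)]
5. Canonical ring: [(7,4) (9,4) (9,7) (7,7)]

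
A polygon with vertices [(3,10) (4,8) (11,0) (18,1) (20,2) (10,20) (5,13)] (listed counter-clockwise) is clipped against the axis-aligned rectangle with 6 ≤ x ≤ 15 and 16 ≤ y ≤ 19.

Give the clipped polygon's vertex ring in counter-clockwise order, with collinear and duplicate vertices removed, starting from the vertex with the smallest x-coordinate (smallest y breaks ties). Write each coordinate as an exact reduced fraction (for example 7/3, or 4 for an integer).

Clipped polygon: [(50/7,16) (110/9,16) (95/9,19) (65/7,19)]

1. After x ≥ 6: [(6,40/7) (11,0) (18,1) (20,2) (10,20) (6,72/5)]
2. After x ≤ 15: [(6,40/7) (11,0) (15,4/7) (15,11) (10,20) (6,72/5)]
3. After y ≥ 16: [(110/9,16) (10,20) (50/7,16)]
4. After y ≤ 19: [(110/9,16) (95/9,19) (65/7,19) (50/7,16)]
5. Canonical ring: [(50/7,16) (110/9,16) (95/9,19) (65/7,19)]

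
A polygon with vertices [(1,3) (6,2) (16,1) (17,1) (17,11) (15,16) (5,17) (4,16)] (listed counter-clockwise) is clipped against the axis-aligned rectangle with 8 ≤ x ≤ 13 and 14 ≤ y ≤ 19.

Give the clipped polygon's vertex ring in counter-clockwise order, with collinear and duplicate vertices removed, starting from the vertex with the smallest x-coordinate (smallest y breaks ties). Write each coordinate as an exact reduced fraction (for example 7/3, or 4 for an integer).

1. After x ≥ 8: [(8,9/5) (16,1) (17,1) (17,11) (15,16) (8,167/10)]
2. After x ≤ 13: [(8,9/5) (13,13/10) (13,81/5) (8,167/10)]
3. After y ≥ 14: [(8,14) (13,14) (13,81/5) (8,167/10)]
4. After y ≤ 19: [(8,14) (13,14) (13,81/5) (8,167/10)]
5. Canonical ring: [(8,14) (13,14) (13,81/5) (8,167/10)]

Clipped polygon: [(8,14) (13,14) (13,81/5) (8,167/10)]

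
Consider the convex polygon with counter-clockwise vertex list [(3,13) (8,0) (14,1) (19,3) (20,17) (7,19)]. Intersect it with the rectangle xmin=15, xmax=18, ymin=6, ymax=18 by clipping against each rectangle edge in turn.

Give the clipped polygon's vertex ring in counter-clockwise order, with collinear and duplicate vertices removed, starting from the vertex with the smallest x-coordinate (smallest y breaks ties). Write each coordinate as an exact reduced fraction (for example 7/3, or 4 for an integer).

Clipped polygon: [(15,6) (18,6) (18,225/13) (15,231/13)]

1. After x ≥ 15: [(15,7/5) (19,3) (20,17) (15,231/13)]
2. After x ≤ 18: [(15,7/5) (18,13/5) (18,225/13) (15,231/13)]
3. After y ≥ 6: [(15,6) (18,6) (18,225/13) (15,231/13)]
4. After y ≤ 18: [(15,6) (18,6) (18,225/13) (15,231/13)]
5. Canonical ring: [(15,6) (18,6) (18,225/13) (15,231/13)]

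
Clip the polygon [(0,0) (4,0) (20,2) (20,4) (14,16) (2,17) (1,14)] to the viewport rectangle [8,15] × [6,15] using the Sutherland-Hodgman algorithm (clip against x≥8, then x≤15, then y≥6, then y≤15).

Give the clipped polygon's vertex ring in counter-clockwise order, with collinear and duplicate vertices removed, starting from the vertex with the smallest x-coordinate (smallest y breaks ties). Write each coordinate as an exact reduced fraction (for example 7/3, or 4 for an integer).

1. After x ≥ 8: [(8,1/2) (20,2) (20,4) (14,16) (8,33/2)]
2. After x ≤ 15: [(8,1/2) (15,11/8) (15,14) (14,16) (8,33/2)]
3. After y ≥ 6: [(8,6) (15,6) (15,14) (14,16) (8,33/2)]
4. After y ≤ 15: [(8,15) (8,6) (15,6) (15,14) (29/2,15)]
5. Canonical ring: [(8,6) (15,6) (15,14) (29/2,15) (8,15)]

Clipped polygon: [(8,6) (15,6) (15,14) (29/2,15) (8,15)]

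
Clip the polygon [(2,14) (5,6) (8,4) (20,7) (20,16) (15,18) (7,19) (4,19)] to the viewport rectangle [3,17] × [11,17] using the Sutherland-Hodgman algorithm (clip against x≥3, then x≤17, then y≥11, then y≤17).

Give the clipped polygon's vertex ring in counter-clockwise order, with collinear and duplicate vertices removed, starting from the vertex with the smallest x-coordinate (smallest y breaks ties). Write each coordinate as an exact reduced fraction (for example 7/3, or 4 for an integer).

Clipped polygon: [(3,34/3) (25/8,11) (17,11) (17,17) (16/5,17) (3,33/2)]

1. After x ≥ 3: [(3,33/2) (3,34/3) (5,6) (8,4) (20,7) (20,16) (15,18) (7,19) (4,19)]
2. After x ≤ 17: [(3,33/2) (3,34/3) (5,6) (8,4) (17,25/4) (17,86/5) (15,18) (7,19) (4,19)]
3. After y ≥ 11: [(3,33/2) (3,34/3) (25/8,11) (17,11) (17,86/5) (15,18) (7,19) (4,19)]
4. After y ≤ 17: [(16/5,17) (3,33/2) (3,34/3) (25/8,11) (17,11) (17,17)]
5. Canonical ring: [(3,34/3) (25/8,11) (17,11) (17,17) (16/5,17) (3,33/2)]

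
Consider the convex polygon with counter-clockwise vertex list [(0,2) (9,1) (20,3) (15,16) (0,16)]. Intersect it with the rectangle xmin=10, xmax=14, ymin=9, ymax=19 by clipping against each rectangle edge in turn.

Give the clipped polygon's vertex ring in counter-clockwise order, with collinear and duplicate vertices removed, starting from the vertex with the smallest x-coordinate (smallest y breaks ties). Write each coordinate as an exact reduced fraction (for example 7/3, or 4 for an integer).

1. After x ≥ 10: [(10,13/11) (20,3) (15,16) (10,16)]
2. After x ≤ 14: [(10,13/11) (14,21/11) (14,16) (10,16)]
3. After y ≥ 9: [(10,9) (14,9) (14,16) (10,16)]
4. After y ≤ 19: [(10,9) (14,9) (14,16) (10,16)]
5. Canonical ring: [(10,9) (14,9) (14,16) (10,16)]

Clipped polygon: [(10,9) (14,9) (14,16) (10,16)]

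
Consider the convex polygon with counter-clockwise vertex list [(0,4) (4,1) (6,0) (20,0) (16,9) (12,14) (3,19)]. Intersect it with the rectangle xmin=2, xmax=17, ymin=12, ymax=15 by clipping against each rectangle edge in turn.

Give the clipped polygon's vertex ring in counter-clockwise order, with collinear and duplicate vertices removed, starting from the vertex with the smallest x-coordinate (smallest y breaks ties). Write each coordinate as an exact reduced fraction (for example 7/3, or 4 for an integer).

1. After x ≥ 2: [(2,14) (2,5/2) (4,1) (6,0) (20,0) (16,9) (12,14) (3,19)]
2. After x ≤ 17: [(2,14) (2,5/2) (4,1) (6,0) (17,0) (17,27/4) (16,9) (12,14) (3,19)]
3. After y ≥ 12: [(2,14) (2,12) (68/5,12) (12,14) (3,19)]
4. After y ≤ 15: [(11/5,15) (2,14) (2,12) (68/5,12) (12,14) (51/5,15)]
5. Canonical ring: [(2,12) (68/5,12) (12,14) (51/5,15) (11/5,15) (2,14)]

Clipped polygon: [(2,12) (68/5,12) (12,14) (51/5,15) (11/5,15) (2,14)]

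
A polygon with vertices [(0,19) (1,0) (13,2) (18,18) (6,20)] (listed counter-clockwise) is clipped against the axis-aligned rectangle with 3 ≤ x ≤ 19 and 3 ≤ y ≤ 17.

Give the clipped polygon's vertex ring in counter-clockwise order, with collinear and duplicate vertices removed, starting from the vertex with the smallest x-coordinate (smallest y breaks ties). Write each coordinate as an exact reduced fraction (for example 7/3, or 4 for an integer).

1. After x ≥ 3: [(3,39/2) (3,1/3) (13,2) (18,18) (6,20)]
2. After x ≤ 19: [(3,39/2) (3,1/3) (13,2) (18,18) (6,20)]
3. After y ≥ 3: [(3,39/2) (3,3) (213/16,3) (18,18) (6,20)]
4. After y ≤ 17: [(3,17) (3,3) (213/16,3) (283/16,17)]
5. Canonical ring: [(3,3) (213/16,3) (283/16,17) (3,17)]

Clipped polygon: [(3,3) (213/16,3) (283/16,17) (3,17)]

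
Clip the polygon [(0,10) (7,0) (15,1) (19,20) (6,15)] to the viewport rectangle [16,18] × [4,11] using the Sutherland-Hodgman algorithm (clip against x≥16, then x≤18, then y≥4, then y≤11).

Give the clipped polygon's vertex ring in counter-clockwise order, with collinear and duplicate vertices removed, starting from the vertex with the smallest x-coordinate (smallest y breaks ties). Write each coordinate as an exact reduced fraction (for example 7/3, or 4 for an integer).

Clipped polygon: [(16,23/4) (325/19,11) (16,11)]

1. After x ≥ 16: [(16,23/4) (19,20) (16,245/13)]
2. After x ≤ 18: [(16,23/4) (18,61/4) (18,255/13) (16,245/13)]
3. After y ≥ 4: [(16,23/4) (18,61/4) (18,255/13) (16,245/13)]
4. After y ≤ 11: [(16,11) (16,23/4) (325/19,11)]
5. Canonical ring: [(16,23/4) (325/19,11) (16,11)]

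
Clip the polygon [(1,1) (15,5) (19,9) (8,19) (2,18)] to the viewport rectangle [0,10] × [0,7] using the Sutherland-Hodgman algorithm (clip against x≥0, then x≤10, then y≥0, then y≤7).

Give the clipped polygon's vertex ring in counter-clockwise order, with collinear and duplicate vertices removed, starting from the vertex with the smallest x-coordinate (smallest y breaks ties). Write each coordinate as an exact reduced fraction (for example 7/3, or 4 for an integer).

Clipped polygon: [(1,1) (10,25/7) (10,7) (23/17,7)]

1. After x ≥ 0: [(1,1) (15,5) (19,9) (8,19) (2,18)]
2. After x ≤ 10: [(1,1) (10,25/7) (10,189/11) (8,19) (2,18)]
3. After y ≥ 0: [(1,1) (10,25/7) (10,189/11) (8,19) (2,18)]
4. After y ≤ 7: [(23/17,7) (1,1) (10,25/7) (10,7)]
5. Canonical ring: [(1,1) (10,25/7) (10,7) (23/17,7)]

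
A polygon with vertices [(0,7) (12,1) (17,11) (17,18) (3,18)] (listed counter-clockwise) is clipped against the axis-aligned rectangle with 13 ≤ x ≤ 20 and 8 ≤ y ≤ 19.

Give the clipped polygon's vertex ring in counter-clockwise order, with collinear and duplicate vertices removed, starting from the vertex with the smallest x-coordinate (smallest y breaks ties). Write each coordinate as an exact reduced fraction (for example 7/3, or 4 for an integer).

1. After x ≥ 13: [(13,3) (17,11) (17,18) (13,18)]
2. After x ≤ 20: [(13,3) (17,11) (17,18) (13,18)]
3. After y ≥ 8: [(13,8) (31/2,8) (17,11) (17,18) (13,18)]
4. After y ≤ 19: [(13,8) (31/2,8) (17,11) (17,18) (13,18)]
5. Canonical ring: [(13,8) (31/2,8) (17,11) (17,18) (13,18)]

Clipped polygon: [(13,8) (31/2,8) (17,11) (17,18) (13,18)]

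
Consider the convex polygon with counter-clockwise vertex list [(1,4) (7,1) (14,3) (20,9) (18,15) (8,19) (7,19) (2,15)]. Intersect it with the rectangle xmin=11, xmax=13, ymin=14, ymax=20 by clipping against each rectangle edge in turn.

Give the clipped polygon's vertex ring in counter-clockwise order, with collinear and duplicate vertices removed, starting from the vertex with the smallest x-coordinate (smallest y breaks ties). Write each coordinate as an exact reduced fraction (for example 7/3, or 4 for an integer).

Clipped polygon: [(11,14) (13,14) (13,17) (11,89/5)]

1. After x ≥ 11: [(11,15/7) (14,3) (20,9) (18,15) (11,89/5)]
2. After x ≤ 13: [(11,15/7) (13,19/7) (13,17) (11,89/5)]
3. After y ≥ 14: [(11,14) (13,14) (13,17) (11,89/5)]
4. After y ≤ 20: [(11,14) (13,14) (13,17) (11,89/5)]
5. Canonical ring: [(11,14) (13,14) (13,17) (11,89/5)]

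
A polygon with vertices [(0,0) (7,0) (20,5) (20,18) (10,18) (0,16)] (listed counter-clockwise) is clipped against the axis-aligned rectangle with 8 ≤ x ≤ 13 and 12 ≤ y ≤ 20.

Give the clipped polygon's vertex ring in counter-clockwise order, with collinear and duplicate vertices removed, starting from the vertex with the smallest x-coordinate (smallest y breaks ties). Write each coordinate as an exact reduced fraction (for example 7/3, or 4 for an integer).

Clipped polygon: [(8,12) (13,12) (13,18) (10,18) (8,88/5)]

1. After x ≥ 8: [(8,5/13) (20,5) (20,18) (10,18) (8,88/5)]
2. After x ≤ 13: [(8,5/13) (13,30/13) (13,18) (10,18) (8,88/5)]
3. After y ≥ 12: [(8,12) (13,12) (13,18) (10,18) (8,88/5)]
4. After y ≤ 20: [(8,12) (13,12) (13,18) (10,18) (8,88/5)]
5. Canonical ring: [(8,12) (13,12) (13,18) (10,18) (8,88/5)]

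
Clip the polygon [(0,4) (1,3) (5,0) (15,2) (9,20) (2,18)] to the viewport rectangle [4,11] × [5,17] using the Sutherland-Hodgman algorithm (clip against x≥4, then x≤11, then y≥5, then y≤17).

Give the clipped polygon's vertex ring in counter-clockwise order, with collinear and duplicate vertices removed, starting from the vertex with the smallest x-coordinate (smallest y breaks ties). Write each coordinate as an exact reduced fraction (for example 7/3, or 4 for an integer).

1. After x ≥ 4: [(4,3/4) (5,0) (15,2) (9,20) (4,130/7)]
2. After x ≤ 11: [(4,3/4) (5,0) (11,6/5) (11,14) (9,20) (4,130/7)]
3. After y ≥ 5: [(4,5) (11,5) (11,14) (9,20) (4,130/7)]
4. After y ≤ 17: [(4,17) (4,5) (11,5) (11,14) (10,17)]
5. Canonical ring: [(4,5) (11,5) (11,14) (10,17) (4,17)]

Clipped polygon: [(4,5) (11,5) (11,14) (10,17) (4,17)]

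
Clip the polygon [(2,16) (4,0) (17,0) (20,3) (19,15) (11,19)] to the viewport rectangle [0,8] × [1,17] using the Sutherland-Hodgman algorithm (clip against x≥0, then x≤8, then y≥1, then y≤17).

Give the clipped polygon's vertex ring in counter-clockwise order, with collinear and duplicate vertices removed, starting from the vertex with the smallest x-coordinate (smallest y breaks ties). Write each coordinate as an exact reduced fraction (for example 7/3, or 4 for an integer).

Clipped polygon: [(2,16) (31/8,1) (8,1) (8,17) (5,17)]

1. After x ≥ 0: [(2,16) (4,0) (17,0) (20,3) (19,15) (11,19)]
2. After x ≤ 8: [(8,18) (2,16) (4,0) (8,0)]
3. After y ≥ 1: [(8,1) (8,18) (2,16) (31/8,1)]
4. After y ≤ 17: [(8,1) (8,17) (5,17) (2,16) (31/8,1)]
5. Canonical ring: [(2,16) (31/8,1) (8,1) (8,17) (5,17)]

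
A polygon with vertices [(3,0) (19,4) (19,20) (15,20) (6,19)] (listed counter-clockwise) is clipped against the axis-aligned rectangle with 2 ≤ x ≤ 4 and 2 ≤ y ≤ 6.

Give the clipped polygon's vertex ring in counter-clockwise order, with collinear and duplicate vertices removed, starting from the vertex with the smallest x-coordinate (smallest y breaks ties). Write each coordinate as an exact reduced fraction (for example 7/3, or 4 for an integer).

1. After x ≥ 2: [(3,0) (19,4) (19,20) (15,20) (6,19)]
2. After x ≤ 4: [(4,19/3) (3,0) (4,1/4)]
3. After y ≥ 2: [(4,2) (4,19/3) (63/19,2)]
4. After y ≤ 6: [(4,2) (4,6) (75/19,6) (63/19,2)]
5. Canonical ring: [(63/19,2) (4,2) (4,6) (75/19,6)]

Clipped polygon: [(63/19,2) (4,2) (4,6) (75/19,6)]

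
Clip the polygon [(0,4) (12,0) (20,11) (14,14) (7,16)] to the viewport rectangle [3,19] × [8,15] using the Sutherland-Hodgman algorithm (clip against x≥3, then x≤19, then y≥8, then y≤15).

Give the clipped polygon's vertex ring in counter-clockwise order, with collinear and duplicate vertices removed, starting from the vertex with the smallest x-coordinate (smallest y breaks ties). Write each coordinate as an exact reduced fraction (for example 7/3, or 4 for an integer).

1. After x ≥ 3: [(3,64/7) (3,3) (12,0) (20,11) (14,14) (7,16)]
2. After x ≤ 19: [(3,64/7) (3,3) (12,0) (19,77/8) (19,23/2) (14,14) (7,16)]
3. After y ≥ 8: [(3,64/7) (3,8) (196/11,8) (19,77/8) (19,23/2) (14,14) (7,16)]
4. After y ≤ 15: [(77/12,15) (3,64/7) (3,8) (196/11,8) (19,77/8) (19,23/2) (14,14) (21/2,15)]
5. Canonical ring: [(3,8) (196/11,8) (19,77/8) (19,23/2) (14,14) (21/2,15) (77/12,15) (3,64/7)]

Clipped polygon: [(3,8) (196/11,8) (19,77/8) (19,23/2) (14,14) (21/2,15) (77/12,15) (3,64/7)]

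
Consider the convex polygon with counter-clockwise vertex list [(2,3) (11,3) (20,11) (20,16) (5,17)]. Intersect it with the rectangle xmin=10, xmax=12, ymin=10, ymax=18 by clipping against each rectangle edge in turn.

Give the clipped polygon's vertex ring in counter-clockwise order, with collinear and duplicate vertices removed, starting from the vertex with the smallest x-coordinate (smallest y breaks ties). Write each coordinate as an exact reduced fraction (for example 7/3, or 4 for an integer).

1. After x ≥ 10: [(10,3) (11,3) (20,11) (20,16) (10,50/3)]
2. After x ≤ 12: [(10,3) (11,3) (12,35/9) (12,248/15) (10,50/3)]
3. After y ≥ 10: [(10,10) (12,10) (12,248/15) (10,50/3)]
4. After y ≤ 18: [(10,10) (12,10) (12,248/15) (10,50/3)]
5. Canonical ring: [(10,10) (12,10) (12,248/15) (10,50/3)]

Clipped polygon: [(10,10) (12,10) (12,248/15) (10,50/3)]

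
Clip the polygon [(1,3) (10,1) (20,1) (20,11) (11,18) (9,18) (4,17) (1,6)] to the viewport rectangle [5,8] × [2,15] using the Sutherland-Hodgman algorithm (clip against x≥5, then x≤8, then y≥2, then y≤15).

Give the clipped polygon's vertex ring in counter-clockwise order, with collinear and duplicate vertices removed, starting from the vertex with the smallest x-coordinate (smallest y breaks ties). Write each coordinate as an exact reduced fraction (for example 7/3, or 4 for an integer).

Clipped polygon: [(5,19/9) (11/2,2) (8,2) (8,15) (5,15)]

1. After x ≥ 5: [(5,19/9) (10,1) (20,1) (20,11) (11,18) (9,18) (5,86/5)]
2. After x ≤ 8: [(5,19/9) (8,13/9) (8,89/5) (5,86/5)]
3. After y ≥ 2: [(5,19/9) (11/2,2) (8,2) (8,89/5) (5,86/5)]
4. After y ≤ 15: [(5,15) (5,19/9) (11/2,2) (8,2) (8,15)]
5. Canonical ring: [(5,19/9) (11/2,2) (8,2) (8,15) (5,15)]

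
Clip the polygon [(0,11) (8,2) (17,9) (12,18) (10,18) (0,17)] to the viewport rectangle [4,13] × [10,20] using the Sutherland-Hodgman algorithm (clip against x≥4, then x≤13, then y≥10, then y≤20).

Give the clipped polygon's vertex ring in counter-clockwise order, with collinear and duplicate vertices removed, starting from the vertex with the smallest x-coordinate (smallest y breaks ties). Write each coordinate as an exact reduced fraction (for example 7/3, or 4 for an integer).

Clipped polygon: [(4,10) (13,10) (13,81/5) (12,18) (10,18) (4,87/5)]

1. After x ≥ 4: [(4,13/2) (8,2) (17,9) (12,18) (10,18) (4,87/5)]
2. After x ≤ 13: [(4,13/2) (8,2) (13,53/9) (13,81/5) (12,18) (10,18) (4,87/5)]
3. After y ≥ 10: [(4,10) (13,10) (13,81/5) (12,18) (10,18) (4,87/5)]
4. After y ≤ 20: [(4,10) (13,10) (13,81/5) (12,18) (10,18) (4,87/5)]
5. Canonical ring: [(4,10) (13,10) (13,81/5) (12,18) (10,18) (4,87/5)]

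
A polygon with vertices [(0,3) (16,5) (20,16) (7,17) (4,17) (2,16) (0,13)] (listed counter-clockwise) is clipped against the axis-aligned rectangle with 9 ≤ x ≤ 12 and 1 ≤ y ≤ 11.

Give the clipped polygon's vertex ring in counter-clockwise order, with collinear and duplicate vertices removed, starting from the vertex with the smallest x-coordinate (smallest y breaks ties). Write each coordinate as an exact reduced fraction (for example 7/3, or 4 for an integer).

1. After x ≥ 9: [(9,33/8) (16,5) (20,16) (9,219/13)]
2. After x ≤ 12: [(9,33/8) (12,9/2) (12,216/13) (9,219/13)]
3. After y ≥ 1: [(9,33/8) (12,9/2) (12,216/13) (9,219/13)]
4. After y ≤ 11: [(9,11) (9,33/8) (12,9/2) (12,11)]
5. Canonical ring: [(9,33/8) (12,9/2) (12,11) (9,11)]

Clipped polygon: [(9,33/8) (12,9/2) (12,11) (9,11)]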